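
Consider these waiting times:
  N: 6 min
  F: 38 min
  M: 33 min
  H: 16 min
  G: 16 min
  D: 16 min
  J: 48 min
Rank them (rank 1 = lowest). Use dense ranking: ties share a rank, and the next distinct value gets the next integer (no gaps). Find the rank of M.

3

Sorted (ascending): 6, 16, 16, 16, 33, 38, 48
The 3 values of 16 share dense rank 2.
Remaining distinct values take the next consecutive integers.
M has value 33 min → rank 3.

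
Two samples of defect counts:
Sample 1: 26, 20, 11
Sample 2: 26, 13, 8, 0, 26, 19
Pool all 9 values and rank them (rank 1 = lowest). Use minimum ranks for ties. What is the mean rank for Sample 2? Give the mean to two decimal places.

Sorted (ascending): 0, 8, 11, 13, 19, 20, 26, 26, 26
The 3 values of 26 occupy positions 7–9 → each gets rank 7.
Sample 2 values → pooled ranks: 26→7, 13→4, 8→2, 0→1, 26→7, 19→5
Mean rank = (7 + 4 + 2 + 1 + 7 + 5) / 6 = 4.33

4.33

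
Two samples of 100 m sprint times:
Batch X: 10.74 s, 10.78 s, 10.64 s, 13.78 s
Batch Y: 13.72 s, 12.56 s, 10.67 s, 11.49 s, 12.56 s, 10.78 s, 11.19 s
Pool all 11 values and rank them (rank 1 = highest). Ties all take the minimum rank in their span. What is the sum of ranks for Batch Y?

36

Sorted (descending): 13.78, 13.72, 12.56, 12.56, 11.49, 11.19, 10.78, 10.78, 10.74, 10.67, 10.64
The 2 values of 12.56 occupy positions 3–4 → each gets rank 3.
The 2 values of 10.78 occupy positions 7–8 → each gets rank 7.
Batch Y values → pooled ranks: 13.72→2, 12.56→3, 10.67→10, 11.49→5, 12.56→3, 10.78→7, 11.19→6
Rank sum = 2 + 3 + 10 + 5 + 3 + 7 + 6 = 36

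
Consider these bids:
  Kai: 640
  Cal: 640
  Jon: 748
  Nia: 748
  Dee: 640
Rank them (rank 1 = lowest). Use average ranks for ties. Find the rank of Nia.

4.5

Sorted (ascending): 640, 640, 640, 748, 748
The 3 values of 640 occupy positions 1–3 → average rank 2.
The 2 values of 748 occupy positions 4–5 → average rank (4+5)/2 = 4.5.
Nia has value 748 → rank 4.5.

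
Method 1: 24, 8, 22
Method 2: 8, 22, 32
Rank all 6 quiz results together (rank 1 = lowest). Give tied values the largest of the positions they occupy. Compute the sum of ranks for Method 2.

Sorted (ascending): 8, 8, 22, 22, 24, 32
The 2 values of 8 occupy positions 1–2 → each gets rank 2.
The 2 values of 22 occupy positions 3–4 → each gets rank 4.
Method 2 values → pooled ranks: 8→2, 22→4, 32→6
Rank sum = 2 + 4 + 6 = 12

12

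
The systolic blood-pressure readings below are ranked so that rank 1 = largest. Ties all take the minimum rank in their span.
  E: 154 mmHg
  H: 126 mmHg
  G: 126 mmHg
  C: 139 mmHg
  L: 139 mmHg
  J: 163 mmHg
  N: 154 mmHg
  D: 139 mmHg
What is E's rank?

2

Sorted (descending): 163, 154, 154, 139, 139, 139, 126, 126
The 2 values of 154 occupy positions 2–3 → each gets rank 2.
The 3 values of 139 occupy positions 4–6 → each gets rank 4.
The 2 values of 126 occupy positions 7–8 → each gets rank 7.
E has value 154 mmHg → rank 2.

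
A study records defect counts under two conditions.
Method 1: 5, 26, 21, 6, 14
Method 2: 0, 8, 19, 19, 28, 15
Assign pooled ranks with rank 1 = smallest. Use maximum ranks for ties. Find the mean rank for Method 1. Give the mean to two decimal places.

5.80

Sorted (ascending): 0, 5, 6, 8, 14, 15, 19, 19, 21, 26, 28
The 2 values of 19 occupy positions 7–8 → each gets rank 8.
Method 1 values → pooled ranks: 5→2, 26→10, 21→9, 6→3, 14→5
Mean rank = (2 + 10 + 9 + 3 + 5) / 5 = 5.80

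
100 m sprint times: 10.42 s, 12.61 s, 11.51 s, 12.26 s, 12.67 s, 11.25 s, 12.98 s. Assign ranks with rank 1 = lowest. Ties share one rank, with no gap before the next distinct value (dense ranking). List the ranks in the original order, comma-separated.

Sorted (ascending): 10.42, 11.25, 11.51, 12.26, 12.61, 12.67, 12.98
No ties — each value takes its position as its rank.

1, 5, 3, 4, 6, 2, 7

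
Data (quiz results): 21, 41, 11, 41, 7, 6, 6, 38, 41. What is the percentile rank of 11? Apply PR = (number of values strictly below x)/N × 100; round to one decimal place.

N = 9.
Strictly below 11: 3. Equal to 11: 1.
PR = 3/9 × 100 = 33.3

33.3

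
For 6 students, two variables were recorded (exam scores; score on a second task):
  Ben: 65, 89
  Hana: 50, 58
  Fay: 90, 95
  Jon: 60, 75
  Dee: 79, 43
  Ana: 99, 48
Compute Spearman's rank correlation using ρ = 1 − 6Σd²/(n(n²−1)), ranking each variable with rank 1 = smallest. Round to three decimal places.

-0.086

Ranks of variable 1: 3, 1, 5, 2, 4, 6
Ranks of variable 2: 5, 3, 6, 4, 1, 2
d = r₁ − r₂: -2, -2, -1, -2, 3, 4
d²: 4, 4, 1, 4, 9, 16; Σd² = 38
ρ = 1 − 6·38/(6·35) = 1 − 228/210 = -0.086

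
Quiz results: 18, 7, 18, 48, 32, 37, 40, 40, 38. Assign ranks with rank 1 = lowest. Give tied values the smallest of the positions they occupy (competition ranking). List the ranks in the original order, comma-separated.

Sorted (ascending): 7, 18, 18, 32, 37, 38, 40, 40, 48
The 2 values of 18 occupy positions 2–3 → each gets rank 2.
The 2 values of 40 occupy positions 7–8 → each gets rank 7.

2, 1, 2, 9, 4, 5, 7, 7, 6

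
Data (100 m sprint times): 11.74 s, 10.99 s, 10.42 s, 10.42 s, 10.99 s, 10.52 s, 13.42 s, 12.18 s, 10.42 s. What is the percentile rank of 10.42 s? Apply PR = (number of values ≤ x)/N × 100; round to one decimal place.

33.3

N = 9.
Strictly below 10.42: 0. Equal to 10.42: 3.
PR = 3/9 × 100 = 33.3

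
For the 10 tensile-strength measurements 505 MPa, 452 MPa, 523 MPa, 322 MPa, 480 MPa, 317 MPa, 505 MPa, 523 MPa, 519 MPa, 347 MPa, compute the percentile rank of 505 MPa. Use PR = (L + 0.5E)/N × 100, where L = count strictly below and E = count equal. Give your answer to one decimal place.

N = 10.
Strictly below 505: 5. Equal to 505: 2.
PR = (5 + 0.5·2)/10 × 100 = 60.0

60.0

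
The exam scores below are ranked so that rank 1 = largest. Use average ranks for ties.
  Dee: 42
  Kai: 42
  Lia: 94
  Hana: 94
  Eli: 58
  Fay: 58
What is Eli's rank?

3.5

Sorted (descending): 94, 94, 58, 58, 42, 42
The 2 values of 94 occupy positions 1–2 → average rank (1+2)/2 = 1.5.
The 2 values of 58 occupy positions 3–4 → average rank (3+4)/2 = 3.5.
The 2 values of 42 occupy positions 5–6 → average rank (5+6)/2 = 5.5.
Eli has value 58 → rank 3.5.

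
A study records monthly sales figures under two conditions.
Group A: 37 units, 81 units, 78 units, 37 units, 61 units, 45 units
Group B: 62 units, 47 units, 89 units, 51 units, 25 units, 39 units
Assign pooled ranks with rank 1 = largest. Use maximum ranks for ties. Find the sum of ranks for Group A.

Sorted (descending): 89, 81, 78, 62, 61, 51, 47, 45, 39, 37, 37, 25
The 2 values of 37 occupy positions 10–11 → each gets rank 11.
Group A values → pooled ranks: 37→11, 81→2, 78→3, 37→11, 61→5, 45→8
Rank sum = 11 + 2 + 3 + 11 + 5 + 8 = 40

40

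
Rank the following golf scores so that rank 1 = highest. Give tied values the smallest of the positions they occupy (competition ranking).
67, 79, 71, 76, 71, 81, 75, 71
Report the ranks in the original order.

8, 2, 5, 3, 5, 1, 4, 5

Sorted (descending): 81, 79, 76, 75, 71, 71, 71, 67
The 3 values of 71 occupy positions 5–7 → each gets rank 5.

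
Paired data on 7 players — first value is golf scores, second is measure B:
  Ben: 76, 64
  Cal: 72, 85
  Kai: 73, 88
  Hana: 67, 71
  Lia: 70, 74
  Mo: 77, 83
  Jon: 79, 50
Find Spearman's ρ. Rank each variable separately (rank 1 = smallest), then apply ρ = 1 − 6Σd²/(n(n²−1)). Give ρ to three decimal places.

Ranks of variable 1: 5, 3, 4, 1, 2, 6, 7
Ranks of variable 2: 2, 6, 7, 3, 4, 5, 1
d = r₁ − r₂: 3, -3, -3, -2, -2, 1, 6
d²: 9, 9, 9, 4, 4, 1, 36; Σd² = 72
ρ = 1 − 6·72/(7·48) = 1 − 432/336 = -0.286

-0.286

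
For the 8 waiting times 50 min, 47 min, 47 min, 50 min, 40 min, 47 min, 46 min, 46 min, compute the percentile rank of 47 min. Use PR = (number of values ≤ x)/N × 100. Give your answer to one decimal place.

75.0

N = 8.
Strictly below 47: 3. Equal to 47: 3.
PR = 6/8 × 100 = 75.0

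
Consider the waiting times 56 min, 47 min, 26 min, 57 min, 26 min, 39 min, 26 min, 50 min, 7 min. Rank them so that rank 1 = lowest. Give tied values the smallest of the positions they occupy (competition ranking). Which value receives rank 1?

7

Sorted (ascending): 7, 26, 26, 26, 39, 47, 50, 56, 57
The 3 values of 26 occupy positions 2–4 → each gets rank 2.
Rank 1 → value 7.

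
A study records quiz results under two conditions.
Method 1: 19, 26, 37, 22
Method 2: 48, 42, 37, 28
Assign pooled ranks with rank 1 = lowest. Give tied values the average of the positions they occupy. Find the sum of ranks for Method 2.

24.5

Sorted (ascending): 19, 22, 26, 28, 37, 37, 42, 48
The 2 values of 37 occupy positions 5–6 → average rank (5+6)/2 = 5.5.
Method 2 values → pooled ranks: 48→8, 42→7, 37→5.5, 28→4
Rank sum = 8 + 7 + 5.5 + 4 = 24.5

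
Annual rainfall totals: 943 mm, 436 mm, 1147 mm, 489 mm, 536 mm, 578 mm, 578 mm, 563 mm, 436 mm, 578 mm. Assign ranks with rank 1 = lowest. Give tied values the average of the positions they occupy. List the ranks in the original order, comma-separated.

9, 1.5, 10, 3, 4, 7, 7, 5, 1.5, 7

Sorted (ascending): 436, 436, 489, 536, 563, 578, 578, 578, 943, 1147
The 2 values of 436 occupy positions 1–2 → average rank (1+2)/2 = 1.5.
The 3 values of 578 occupy positions 6–8 → average rank 7.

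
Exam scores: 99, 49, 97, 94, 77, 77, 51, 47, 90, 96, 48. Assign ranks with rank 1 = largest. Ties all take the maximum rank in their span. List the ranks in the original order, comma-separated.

1, 9, 2, 4, 7, 7, 8, 11, 5, 3, 10

Sorted (descending): 99, 97, 96, 94, 90, 77, 77, 51, 49, 48, 47
The 2 values of 77 occupy positions 6–7 → each gets rank 7.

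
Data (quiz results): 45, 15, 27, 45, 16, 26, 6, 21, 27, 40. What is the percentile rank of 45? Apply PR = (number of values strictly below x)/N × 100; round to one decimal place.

80.0

N = 10.
Strictly below 45: 8. Equal to 45: 2.
PR = 8/10 × 100 = 80.0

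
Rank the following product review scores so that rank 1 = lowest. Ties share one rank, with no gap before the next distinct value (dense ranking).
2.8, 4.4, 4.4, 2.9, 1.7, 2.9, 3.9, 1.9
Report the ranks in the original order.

3, 6, 6, 4, 1, 4, 5, 2

Sorted (ascending): 1.7, 1.9, 2.8, 2.9, 2.9, 3.9, 4.4, 4.4
The 2 values of 2.9 share dense rank 4.
The 2 values of 4.4 share dense rank 6.
Remaining distinct values take the next consecutive integers.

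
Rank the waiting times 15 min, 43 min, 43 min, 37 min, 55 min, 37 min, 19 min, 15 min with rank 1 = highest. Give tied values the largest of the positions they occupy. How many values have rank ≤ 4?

Sorted (descending): 55, 43, 43, 37, 37, 19, 15, 15
The 2 values of 43 occupy positions 2–3 → each gets rank 3.
The 2 values of 37 occupy positions 4–5 → each gets rank 5.
The 2 values of 15 occupy positions 7–8 → each gets rank 8.
Ranks ≤ 4: {1, 3, 3} → 3 values.

3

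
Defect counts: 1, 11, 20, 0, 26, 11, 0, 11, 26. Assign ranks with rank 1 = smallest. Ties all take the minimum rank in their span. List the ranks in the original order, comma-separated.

3, 4, 7, 1, 8, 4, 1, 4, 8

Sorted (ascending): 0, 0, 1, 11, 11, 11, 20, 26, 26
The 2 values of 0 occupy positions 1–2 → each gets rank 1.
The 3 values of 11 occupy positions 4–6 → each gets rank 4.
The 2 values of 26 occupy positions 8–9 → each gets rank 8.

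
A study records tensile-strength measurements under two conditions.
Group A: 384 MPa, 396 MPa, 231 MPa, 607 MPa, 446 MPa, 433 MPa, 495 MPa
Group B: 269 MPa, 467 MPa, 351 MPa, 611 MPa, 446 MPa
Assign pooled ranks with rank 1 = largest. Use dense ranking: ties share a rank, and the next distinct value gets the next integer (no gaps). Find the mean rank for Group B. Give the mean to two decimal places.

5.80

Sorted (descending): 611, 607, 495, 467, 446, 446, 433, 396, 384, 351, 269, 231
The 2 values of 446 share dense rank 5.
Remaining distinct values take the next consecutive integers.
Group B values → pooled ranks: 269→10, 467→4, 351→9, 611→1, 446→5
Mean rank = (10 + 4 + 9 + 1 + 5) / 5 = 5.80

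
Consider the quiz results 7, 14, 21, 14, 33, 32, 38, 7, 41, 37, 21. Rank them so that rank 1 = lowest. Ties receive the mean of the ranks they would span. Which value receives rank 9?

37

Sorted (ascending): 7, 7, 14, 14, 21, 21, 32, 33, 37, 38, 41
The 2 values of 7 occupy positions 1–2 → average rank (1+2)/2 = 1.5.
The 2 values of 14 occupy positions 3–4 → average rank (3+4)/2 = 3.5.
The 2 values of 21 occupy positions 5–6 → average rank (5+6)/2 = 5.5.
Rank 9 → value 37.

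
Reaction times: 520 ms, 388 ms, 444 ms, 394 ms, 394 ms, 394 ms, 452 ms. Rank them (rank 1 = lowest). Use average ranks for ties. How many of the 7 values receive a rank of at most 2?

Sorted (ascending): 388, 394, 394, 394, 444, 452, 520
The 3 values of 394 occupy positions 2–4 → average rank 3.
Ranks ≤ 2: {1} → 1 value.

1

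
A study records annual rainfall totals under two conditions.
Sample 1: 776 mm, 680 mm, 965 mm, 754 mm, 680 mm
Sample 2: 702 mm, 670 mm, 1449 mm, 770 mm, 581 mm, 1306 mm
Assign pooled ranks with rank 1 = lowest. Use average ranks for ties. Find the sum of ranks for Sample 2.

36

Sorted (ascending): 581, 670, 680, 680, 702, 754, 770, 776, 965, 1306, 1449
The 2 values of 680 occupy positions 3–4 → average rank (3+4)/2 = 3.5.
Sample 2 values → pooled ranks: 702→5, 670→2, 1449→11, 770→7, 581→1, 1306→10
Rank sum = 5 + 2 + 11 + 7 + 1 + 10 = 36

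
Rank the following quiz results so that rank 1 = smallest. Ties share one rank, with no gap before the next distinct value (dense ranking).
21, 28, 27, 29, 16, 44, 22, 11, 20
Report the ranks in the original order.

Sorted (ascending): 11, 16, 20, 21, 22, 27, 28, 29, 44
No ties — each value takes its position as its rank.

4, 7, 6, 8, 2, 9, 5, 1, 3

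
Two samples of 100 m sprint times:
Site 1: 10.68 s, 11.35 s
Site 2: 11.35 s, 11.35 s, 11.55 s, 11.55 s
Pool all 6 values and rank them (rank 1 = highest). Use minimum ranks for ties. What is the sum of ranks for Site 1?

9

Sorted (descending): 11.55, 11.55, 11.35, 11.35, 11.35, 10.68
The 2 values of 11.55 occupy positions 1–2 → each gets rank 1.
The 3 values of 11.35 occupy positions 3–5 → each gets rank 3.
Site 1 values → pooled ranks: 10.68→6, 11.35→3
Rank sum = 6 + 3 = 9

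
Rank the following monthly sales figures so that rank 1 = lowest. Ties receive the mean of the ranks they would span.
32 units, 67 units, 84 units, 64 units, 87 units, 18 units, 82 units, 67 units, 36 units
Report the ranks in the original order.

Sorted (ascending): 18, 32, 36, 64, 67, 67, 82, 84, 87
The 2 values of 67 occupy positions 5–6 → average rank (5+6)/2 = 5.5.

2, 5.5, 8, 4, 9, 1, 7, 5.5, 3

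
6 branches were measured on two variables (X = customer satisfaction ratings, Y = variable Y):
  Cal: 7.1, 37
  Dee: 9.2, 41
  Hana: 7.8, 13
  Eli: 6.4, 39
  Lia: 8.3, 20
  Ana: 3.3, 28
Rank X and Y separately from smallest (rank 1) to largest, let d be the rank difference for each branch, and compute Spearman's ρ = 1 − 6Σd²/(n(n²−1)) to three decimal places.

Ranks of variable 1: 3, 6, 4, 2, 5, 1
Ranks of variable 2: 4, 6, 1, 5, 2, 3
d = r₁ − r₂: -1, 0, 3, -3, 3, -2
d²: 1, 0, 9, 9, 9, 4; Σd² = 32
ρ = 1 − 6·32/(6·35) = 1 − 192/210 = 0.086

0.086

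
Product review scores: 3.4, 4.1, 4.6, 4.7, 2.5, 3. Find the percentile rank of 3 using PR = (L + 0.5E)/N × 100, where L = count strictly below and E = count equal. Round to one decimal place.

N = 6.
Strictly below 3: 1. Equal to 3: 1.
PR = (1 + 0.5·1)/6 × 100 = 25.0

25.0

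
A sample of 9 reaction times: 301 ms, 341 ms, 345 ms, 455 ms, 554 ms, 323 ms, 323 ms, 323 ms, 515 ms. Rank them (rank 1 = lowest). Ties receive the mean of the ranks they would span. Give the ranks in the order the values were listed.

1, 5, 6, 7, 9, 3, 3, 3, 8

Sorted (ascending): 301, 323, 323, 323, 341, 345, 455, 515, 554
The 3 values of 323 occupy positions 2–4 → average rank 3.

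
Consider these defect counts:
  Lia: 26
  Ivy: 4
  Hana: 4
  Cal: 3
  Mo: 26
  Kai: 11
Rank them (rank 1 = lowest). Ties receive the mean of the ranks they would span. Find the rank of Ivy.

2.5

Sorted (ascending): 3, 4, 4, 11, 26, 26
The 2 values of 4 occupy positions 2–3 → average rank (2+3)/2 = 2.5.
The 2 values of 26 occupy positions 5–6 → average rank (5+6)/2 = 5.5.
Ivy has value 4 → rank 2.5.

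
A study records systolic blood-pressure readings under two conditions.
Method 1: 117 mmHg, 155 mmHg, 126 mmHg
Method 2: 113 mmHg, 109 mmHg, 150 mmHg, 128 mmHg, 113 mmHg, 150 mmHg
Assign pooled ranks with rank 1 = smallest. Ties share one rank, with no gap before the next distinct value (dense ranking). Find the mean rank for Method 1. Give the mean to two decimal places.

Sorted (ascending): 109, 113, 113, 117, 126, 128, 150, 150, 155
The 2 values of 113 share dense rank 2.
The 2 values of 150 share dense rank 6.
Remaining distinct values take the next consecutive integers.
Method 1 values → pooled ranks: 117→3, 155→7, 126→4
Mean rank = (3 + 7 + 4) / 3 = 4.67

4.67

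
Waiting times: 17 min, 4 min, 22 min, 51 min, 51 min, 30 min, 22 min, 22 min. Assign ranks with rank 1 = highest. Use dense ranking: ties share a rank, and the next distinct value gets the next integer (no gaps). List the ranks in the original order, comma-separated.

4, 5, 3, 1, 1, 2, 3, 3

Sorted (descending): 51, 51, 30, 22, 22, 22, 17, 4
The 2 values of 51 share dense rank 1.
The 3 values of 22 share dense rank 3.
Remaining distinct values take the next consecutive integers.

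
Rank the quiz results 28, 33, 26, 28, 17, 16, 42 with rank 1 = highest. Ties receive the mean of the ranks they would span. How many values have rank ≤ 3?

2

Sorted (descending): 42, 33, 28, 28, 26, 17, 16
The 2 values of 28 occupy positions 3–4 → average rank (3+4)/2 = 3.5.
Ranks ≤ 3: {1, 2} → 2 values.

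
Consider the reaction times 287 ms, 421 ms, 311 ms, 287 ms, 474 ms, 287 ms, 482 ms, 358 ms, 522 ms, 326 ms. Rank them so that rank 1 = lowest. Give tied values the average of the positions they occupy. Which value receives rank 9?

482

Sorted (ascending): 287, 287, 287, 311, 326, 358, 421, 474, 482, 522
The 3 values of 287 occupy positions 1–3 → average rank 2.
Rank 9 → value 482.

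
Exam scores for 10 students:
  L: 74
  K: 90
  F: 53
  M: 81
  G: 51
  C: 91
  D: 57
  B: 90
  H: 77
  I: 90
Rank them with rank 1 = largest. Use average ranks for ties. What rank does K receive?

Sorted (descending): 91, 90, 90, 90, 81, 77, 74, 57, 53, 51
The 3 values of 90 occupy positions 2–4 → average rank 3.
K has value 90 → rank 3.

3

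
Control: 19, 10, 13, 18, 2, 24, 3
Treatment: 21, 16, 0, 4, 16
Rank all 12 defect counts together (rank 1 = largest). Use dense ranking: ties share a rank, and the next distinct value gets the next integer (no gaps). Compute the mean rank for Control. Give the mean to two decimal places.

5.71

Sorted (descending): 24, 21, 19, 18, 16, 16, 13, 10, 4, 3, 2, 0
The 2 values of 16 share dense rank 5.
Remaining distinct values take the next consecutive integers.
Control values → pooled ranks: 19→3, 10→7, 13→6, 18→4, 2→10, 24→1, 3→9
Mean rank = (3 + 7 + 6 + 4 + 10 + 1 + 9) / 7 = 5.71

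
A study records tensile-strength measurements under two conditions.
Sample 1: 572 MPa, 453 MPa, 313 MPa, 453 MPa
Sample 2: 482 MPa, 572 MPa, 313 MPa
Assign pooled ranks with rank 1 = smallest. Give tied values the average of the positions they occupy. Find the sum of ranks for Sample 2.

13

Sorted (ascending): 313, 313, 453, 453, 482, 572, 572
The 2 values of 313 occupy positions 1–2 → average rank (1+2)/2 = 1.5.
The 2 values of 453 occupy positions 3–4 → average rank (3+4)/2 = 3.5.
The 2 values of 572 occupy positions 6–7 → average rank (6+7)/2 = 6.5.
Sample 2 values → pooled ranks: 482→5, 572→6.5, 313→1.5
Rank sum = 5 + 6.5 + 1.5 = 13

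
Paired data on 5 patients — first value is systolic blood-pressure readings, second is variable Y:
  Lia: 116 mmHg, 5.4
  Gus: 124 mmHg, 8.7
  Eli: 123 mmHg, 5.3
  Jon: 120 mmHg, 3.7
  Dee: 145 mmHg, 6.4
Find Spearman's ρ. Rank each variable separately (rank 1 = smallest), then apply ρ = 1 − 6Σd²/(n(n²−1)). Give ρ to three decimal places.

Ranks of variable 1: 1, 4, 3, 2, 5
Ranks of variable 2: 3, 5, 2, 1, 4
d = r₁ − r₂: -2, -1, 1, 1, 1
d²: 4, 1, 1, 1, 1; Σd² = 8
ρ = 1 − 6·8/(5·24) = 1 − 48/120 = 0.600

0.600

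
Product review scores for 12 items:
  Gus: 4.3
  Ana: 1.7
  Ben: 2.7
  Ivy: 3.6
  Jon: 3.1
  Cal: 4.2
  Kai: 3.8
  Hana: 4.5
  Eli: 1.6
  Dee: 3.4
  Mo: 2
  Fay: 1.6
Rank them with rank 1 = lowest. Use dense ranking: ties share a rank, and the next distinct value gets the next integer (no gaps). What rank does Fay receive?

Sorted (ascending): 1.6, 1.6, 1.7, 2, 2.7, 3.1, 3.4, 3.6, 3.8, 4.2, 4.3, 4.5
The 2 values of 1.6 share dense rank 1.
Remaining distinct values take the next consecutive integers.
Fay has value 1.6 → rank 1.

1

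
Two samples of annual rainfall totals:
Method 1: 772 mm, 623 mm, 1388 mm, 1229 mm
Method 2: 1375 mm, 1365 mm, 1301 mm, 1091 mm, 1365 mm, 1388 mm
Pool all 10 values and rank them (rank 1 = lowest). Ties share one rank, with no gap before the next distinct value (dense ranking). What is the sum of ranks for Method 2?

Sorted (ascending): 623, 772, 1091, 1229, 1301, 1365, 1365, 1375, 1388, 1388
The 2 values of 1365 share dense rank 6.
The 2 values of 1388 share dense rank 8.
Remaining distinct values take the next consecutive integers.
Method 2 values → pooled ranks: 1375→7, 1365→6, 1301→5, 1091→3, 1365→6, 1388→8
Rank sum = 7 + 6 + 5 + 3 + 6 + 8 = 35

35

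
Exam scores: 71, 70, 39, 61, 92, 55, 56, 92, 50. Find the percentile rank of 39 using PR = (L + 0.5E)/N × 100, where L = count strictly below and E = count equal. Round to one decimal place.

5.6

N = 9.
Strictly below 39: 0. Equal to 39: 1.
PR = (0 + 0.5·1)/9 × 100 = 5.6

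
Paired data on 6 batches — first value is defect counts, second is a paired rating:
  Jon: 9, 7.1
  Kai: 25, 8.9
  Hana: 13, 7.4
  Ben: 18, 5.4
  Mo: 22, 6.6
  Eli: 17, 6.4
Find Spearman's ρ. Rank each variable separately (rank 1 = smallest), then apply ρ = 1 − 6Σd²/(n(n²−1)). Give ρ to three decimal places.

0.086

Ranks of variable 1: 1, 6, 2, 4, 5, 3
Ranks of variable 2: 4, 6, 5, 1, 3, 2
d = r₁ − r₂: -3, 0, -3, 3, 2, 1
d²: 9, 0, 9, 9, 4, 1; Σd² = 32
ρ = 1 − 6·32/(6·35) = 1 − 192/210 = 0.086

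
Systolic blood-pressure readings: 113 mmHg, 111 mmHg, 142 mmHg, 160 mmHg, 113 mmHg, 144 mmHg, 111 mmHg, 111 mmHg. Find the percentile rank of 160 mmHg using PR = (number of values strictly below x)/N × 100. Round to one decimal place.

N = 8.
Strictly below 160: 7. Equal to 160: 1.
PR = 7/8 × 100 = 87.5

87.5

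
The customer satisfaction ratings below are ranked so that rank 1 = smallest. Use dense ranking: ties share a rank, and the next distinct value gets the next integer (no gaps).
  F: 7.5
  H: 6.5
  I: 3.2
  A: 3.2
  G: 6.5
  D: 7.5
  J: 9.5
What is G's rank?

Sorted (ascending): 3.2, 3.2, 6.5, 6.5, 7.5, 7.5, 9.5
The 2 values of 3.2 share dense rank 1.
The 2 values of 6.5 share dense rank 2.
The 2 values of 7.5 share dense rank 3.
Remaining distinct values take the next consecutive integers.
G has value 6.5 → rank 2.

2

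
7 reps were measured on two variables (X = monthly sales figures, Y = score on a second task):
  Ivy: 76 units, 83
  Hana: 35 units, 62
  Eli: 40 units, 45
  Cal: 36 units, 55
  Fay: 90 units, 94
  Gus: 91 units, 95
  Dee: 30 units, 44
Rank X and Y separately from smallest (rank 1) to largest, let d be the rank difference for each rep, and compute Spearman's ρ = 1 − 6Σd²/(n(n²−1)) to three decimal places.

0.857

Ranks of variable 1: 5, 2, 4, 3, 6, 7, 1
Ranks of variable 2: 5, 4, 2, 3, 6, 7, 1
d = r₁ − r₂: 0, -2, 2, 0, 0, 0, 0
d²: 0, 4, 4, 0, 0, 0, 0; Σd² = 8
ρ = 1 − 6·8/(7·48) = 1 − 48/336 = 0.857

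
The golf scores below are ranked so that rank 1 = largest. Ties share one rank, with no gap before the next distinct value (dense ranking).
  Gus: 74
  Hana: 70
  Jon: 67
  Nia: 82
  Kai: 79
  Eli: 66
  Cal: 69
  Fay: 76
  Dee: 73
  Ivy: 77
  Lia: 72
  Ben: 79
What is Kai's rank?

Sorted (descending): 82, 79, 79, 77, 76, 74, 73, 72, 70, 69, 67, 66
The 2 values of 79 share dense rank 2.
Remaining distinct values take the next consecutive integers.
Kai has value 79 → rank 2.

2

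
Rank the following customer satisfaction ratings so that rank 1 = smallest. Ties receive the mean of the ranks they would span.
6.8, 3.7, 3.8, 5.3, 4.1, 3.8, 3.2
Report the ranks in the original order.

Sorted (ascending): 3.2, 3.7, 3.8, 3.8, 4.1, 5.3, 6.8
The 2 values of 3.8 occupy positions 3–4 → average rank (3+4)/2 = 3.5.

7, 2, 3.5, 6, 5, 3.5, 1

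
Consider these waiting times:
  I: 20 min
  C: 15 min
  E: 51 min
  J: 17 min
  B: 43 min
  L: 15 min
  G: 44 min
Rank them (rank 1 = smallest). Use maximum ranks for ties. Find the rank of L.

Sorted (ascending): 15, 15, 17, 20, 43, 44, 51
The 2 values of 15 occupy positions 1–2 → each gets rank 2.
L has value 15 min → rank 2.

2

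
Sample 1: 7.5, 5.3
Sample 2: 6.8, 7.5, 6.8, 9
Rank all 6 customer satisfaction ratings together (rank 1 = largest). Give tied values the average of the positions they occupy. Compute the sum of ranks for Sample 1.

8.5

Sorted (descending): 9, 7.5, 7.5, 6.8, 6.8, 5.3
The 2 values of 7.5 occupy positions 2–3 → average rank (2+3)/2 = 2.5.
The 2 values of 6.8 occupy positions 4–5 → average rank (4+5)/2 = 4.5.
Sample 1 values → pooled ranks: 7.5→2.5, 5.3→6
Rank sum = 2.5 + 6 = 8.5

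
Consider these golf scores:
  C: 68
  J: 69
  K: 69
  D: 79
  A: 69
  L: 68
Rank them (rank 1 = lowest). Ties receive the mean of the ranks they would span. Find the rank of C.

1.5

Sorted (ascending): 68, 68, 69, 69, 69, 79
The 2 values of 68 occupy positions 1–2 → average rank (1+2)/2 = 1.5.
The 3 values of 69 occupy positions 3–5 → average rank 4.
C has value 68 → rank 1.5.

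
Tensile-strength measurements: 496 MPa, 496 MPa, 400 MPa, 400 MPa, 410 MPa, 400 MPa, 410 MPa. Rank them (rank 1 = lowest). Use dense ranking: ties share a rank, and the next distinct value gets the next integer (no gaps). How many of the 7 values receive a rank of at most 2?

Sorted (ascending): 400, 400, 400, 410, 410, 496, 496
The 3 values of 400 share dense rank 1.
The 2 values of 410 share dense rank 2.
The 2 values of 496 share dense rank 3.
Ranks ≤ 2: {1, 1, 1, 2, 2} → 5 values.

5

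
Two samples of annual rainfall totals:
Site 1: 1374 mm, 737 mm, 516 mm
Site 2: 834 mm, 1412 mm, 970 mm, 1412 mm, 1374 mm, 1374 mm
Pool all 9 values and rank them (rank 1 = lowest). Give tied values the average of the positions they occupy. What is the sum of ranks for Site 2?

Sorted (ascending): 516, 737, 834, 970, 1374, 1374, 1374, 1412, 1412
The 3 values of 1374 occupy positions 5–7 → average rank 6.
The 2 values of 1412 occupy positions 8–9 → average rank (8+9)/2 = 8.5.
Site 2 values → pooled ranks: 834→3, 1412→8.5, 970→4, 1412→8.5, 1374→6, 1374→6
Rank sum = 3 + 8.5 + 4 + 8.5 + 6 + 6 = 36

36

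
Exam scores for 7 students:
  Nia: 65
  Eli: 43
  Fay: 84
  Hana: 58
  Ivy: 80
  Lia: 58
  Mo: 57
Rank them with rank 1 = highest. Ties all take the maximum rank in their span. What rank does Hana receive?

5

Sorted (descending): 84, 80, 65, 58, 58, 57, 43
The 2 values of 58 occupy positions 4–5 → each gets rank 5.
Hana has value 58 → rank 5.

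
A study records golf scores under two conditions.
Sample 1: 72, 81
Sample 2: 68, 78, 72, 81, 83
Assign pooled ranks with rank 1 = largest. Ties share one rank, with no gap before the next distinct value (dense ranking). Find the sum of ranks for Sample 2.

Sorted (descending): 83, 81, 81, 78, 72, 72, 68
The 2 values of 81 share dense rank 2.
The 2 values of 72 share dense rank 4.
Remaining distinct values take the next consecutive integers.
Sample 2 values → pooled ranks: 68→5, 78→3, 72→4, 81→2, 83→1
Rank sum = 5 + 3 + 4 + 2 + 1 = 15

15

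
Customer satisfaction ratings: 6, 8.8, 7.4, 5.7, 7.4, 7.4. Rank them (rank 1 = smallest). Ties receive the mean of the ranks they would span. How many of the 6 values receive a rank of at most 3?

Sorted (ascending): 5.7, 6, 7.4, 7.4, 7.4, 8.8
The 3 values of 7.4 occupy positions 3–5 → average rank 4.
Ranks ≤ 3: {1, 2} → 2 values.

2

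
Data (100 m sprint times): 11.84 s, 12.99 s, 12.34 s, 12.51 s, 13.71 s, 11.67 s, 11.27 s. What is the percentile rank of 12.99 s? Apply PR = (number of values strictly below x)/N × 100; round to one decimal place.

71.4

N = 7.
Strictly below 12.99: 5. Equal to 12.99: 1.
PR = 5/7 × 100 = 71.4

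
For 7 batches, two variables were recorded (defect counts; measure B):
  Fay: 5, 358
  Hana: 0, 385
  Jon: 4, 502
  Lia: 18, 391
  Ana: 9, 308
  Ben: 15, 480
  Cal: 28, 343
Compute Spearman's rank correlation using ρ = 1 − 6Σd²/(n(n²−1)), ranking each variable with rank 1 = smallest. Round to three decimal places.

-0.250

Ranks of variable 1: 3, 1, 2, 6, 4, 5, 7
Ranks of variable 2: 3, 4, 7, 5, 1, 6, 2
d = r₁ − r₂: 0, -3, -5, 1, 3, -1, 5
d²: 0, 9, 25, 1, 9, 1, 25; Σd² = 70
ρ = 1 − 6·70/(7·48) = 1 − 420/336 = -0.250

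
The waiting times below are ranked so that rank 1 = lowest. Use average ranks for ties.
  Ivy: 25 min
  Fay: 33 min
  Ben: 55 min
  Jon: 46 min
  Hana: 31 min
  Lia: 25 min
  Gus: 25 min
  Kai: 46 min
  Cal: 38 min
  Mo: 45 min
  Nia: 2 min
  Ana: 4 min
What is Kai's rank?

Sorted (ascending): 2, 4, 25, 25, 25, 31, 33, 38, 45, 46, 46, 55
The 3 values of 25 occupy positions 3–5 → average rank 4.
The 2 values of 46 occupy positions 10–11 → average rank (10+11)/2 = 10.5.
Kai has value 46 min → rank 10.5.

10.5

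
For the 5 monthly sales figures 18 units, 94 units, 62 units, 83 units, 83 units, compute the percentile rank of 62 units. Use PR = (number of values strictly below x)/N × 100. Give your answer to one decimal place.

20.0

N = 5.
Strictly below 62: 1. Equal to 62: 1.
PR = 1/5 × 100 = 20.0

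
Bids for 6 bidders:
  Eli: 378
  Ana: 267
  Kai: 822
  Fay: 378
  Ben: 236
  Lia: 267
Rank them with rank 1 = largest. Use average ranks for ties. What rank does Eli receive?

Sorted (descending): 822, 378, 378, 267, 267, 236
The 2 values of 378 occupy positions 2–3 → average rank (2+3)/2 = 2.5.
The 2 values of 267 occupy positions 4–5 → average rank (4+5)/2 = 4.5.
Eli has value 378 → rank 2.5.

2.5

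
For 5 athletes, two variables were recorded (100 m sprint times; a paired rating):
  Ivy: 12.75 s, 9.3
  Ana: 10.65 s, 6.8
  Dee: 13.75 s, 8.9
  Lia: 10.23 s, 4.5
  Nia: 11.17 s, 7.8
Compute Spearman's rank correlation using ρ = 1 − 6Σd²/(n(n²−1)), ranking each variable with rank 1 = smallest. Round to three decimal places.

Ranks of variable 1: 4, 2, 5, 1, 3
Ranks of variable 2: 5, 2, 4, 1, 3
d = r₁ − r₂: -1, 0, 1, 0, 0
d²: 1, 0, 1, 0, 0; Σd² = 2
ρ = 1 − 6·2/(5·24) = 1 − 12/120 = 0.900

0.900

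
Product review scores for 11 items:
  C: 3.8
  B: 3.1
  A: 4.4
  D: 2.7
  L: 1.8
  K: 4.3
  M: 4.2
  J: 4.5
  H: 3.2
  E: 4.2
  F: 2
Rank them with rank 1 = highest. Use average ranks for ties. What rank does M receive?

4.5

Sorted (descending): 4.5, 4.4, 4.3, 4.2, 4.2, 3.8, 3.2, 3.1, 2.7, 2, 1.8
The 2 values of 4.2 occupy positions 4–5 → average rank (4+5)/2 = 4.5.
M has value 4.2 → rank 4.5.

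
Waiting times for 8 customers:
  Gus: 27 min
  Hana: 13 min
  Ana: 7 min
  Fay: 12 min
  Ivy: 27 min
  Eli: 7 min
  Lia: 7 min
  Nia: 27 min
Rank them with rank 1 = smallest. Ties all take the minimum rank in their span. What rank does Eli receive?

1

Sorted (ascending): 7, 7, 7, 12, 13, 27, 27, 27
The 3 values of 7 occupy positions 1–3 → each gets rank 1.
The 3 values of 27 occupy positions 6–8 → each gets rank 6.
Eli has value 7 min → rank 1.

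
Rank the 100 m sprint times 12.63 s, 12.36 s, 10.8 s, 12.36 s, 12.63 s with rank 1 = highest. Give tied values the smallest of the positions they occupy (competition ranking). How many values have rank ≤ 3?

4

Sorted (descending): 12.63, 12.63, 12.36, 12.36, 10.8
The 2 values of 12.63 occupy positions 1–2 → each gets rank 1.
The 2 values of 12.36 occupy positions 3–4 → each gets rank 3.
Ranks ≤ 3: {1, 1, 3, 3} → 4 values.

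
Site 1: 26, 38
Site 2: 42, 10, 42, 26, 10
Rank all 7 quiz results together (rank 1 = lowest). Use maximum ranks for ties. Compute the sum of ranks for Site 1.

9

Sorted (ascending): 10, 10, 26, 26, 38, 42, 42
The 2 values of 10 occupy positions 1–2 → each gets rank 2.
The 2 values of 26 occupy positions 3–4 → each gets rank 4.
The 2 values of 42 occupy positions 6–7 → each gets rank 7.
Site 1 values → pooled ranks: 26→4, 38→5
Rank sum = 4 + 5 = 9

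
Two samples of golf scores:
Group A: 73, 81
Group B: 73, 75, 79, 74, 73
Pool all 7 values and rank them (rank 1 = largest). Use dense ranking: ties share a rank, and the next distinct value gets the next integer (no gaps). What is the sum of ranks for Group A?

6

Sorted (descending): 81, 79, 75, 74, 73, 73, 73
The 3 values of 73 share dense rank 5.
Remaining distinct values take the next consecutive integers.
Group A values → pooled ranks: 73→5, 81→1
Rank sum = 5 + 1 = 6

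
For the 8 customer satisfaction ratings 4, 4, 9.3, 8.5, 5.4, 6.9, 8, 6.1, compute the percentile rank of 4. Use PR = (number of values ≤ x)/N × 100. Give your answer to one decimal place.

25.0

N = 8.
Strictly below 4: 0. Equal to 4: 2.
PR = 2/8 × 100 = 25.0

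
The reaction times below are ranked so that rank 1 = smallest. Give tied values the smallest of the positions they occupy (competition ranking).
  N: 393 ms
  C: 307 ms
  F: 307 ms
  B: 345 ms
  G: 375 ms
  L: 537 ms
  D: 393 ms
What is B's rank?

Sorted (ascending): 307, 307, 345, 375, 393, 393, 537
The 2 values of 307 occupy positions 1–2 → each gets rank 1.
The 2 values of 393 occupy positions 5–6 → each gets rank 5.
B has value 345 ms → rank 3.

3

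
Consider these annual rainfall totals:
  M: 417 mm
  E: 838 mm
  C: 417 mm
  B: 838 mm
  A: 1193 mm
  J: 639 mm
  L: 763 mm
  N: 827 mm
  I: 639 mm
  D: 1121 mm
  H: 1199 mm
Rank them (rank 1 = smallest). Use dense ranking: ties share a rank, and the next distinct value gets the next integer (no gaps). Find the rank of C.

Sorted (ascending): 417, 417, 639, 639, 763, 827, 838, 838, 1121, 1193, 1199
The 2 values of 417 share dense rank 1.
The 2 values of 639 share dense rank 2.
The 2 values of 838 share dense rank 5.
Remaining distinct values take the next consecutive integers.
C has value 417 mm → rank 1.

1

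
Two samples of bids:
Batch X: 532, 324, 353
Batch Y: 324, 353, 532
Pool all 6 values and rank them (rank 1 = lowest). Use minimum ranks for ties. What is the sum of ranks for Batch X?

9

Sorted (ascending): 324, 324, 353, 353, 532, 532
The 2 values of 324 occupy positions 1–2 → each gets rank 1.
The 2 values of 353 occupy positions 3–4 → each gets rank 3.
The 2 values of 532 occupy positions 5–6 → each gets rank 5.
Batch X values → pooled ranks: 532→5, 324→1, 353→3
Rank sum = 5 + 1 + 3 = 9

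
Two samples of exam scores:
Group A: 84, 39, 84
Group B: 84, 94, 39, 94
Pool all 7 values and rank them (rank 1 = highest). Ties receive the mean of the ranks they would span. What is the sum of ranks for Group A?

14.5

Sorted (descending): 94, 94, 84, 84, 84, 39, 39
The 2 values of 94 occupy positions 1–2 → average rank (1+2)/2 = 1.5.
The 3 values of 84 occupy positions 3–5 → average rank 4.
The 2 values of 39 occupy positions 6–7 → average rank (6+7)/2 = 6.5.
Group A values → pooled ranks: 84→4, 39→6.5, 84→4
Rank sum = 4 + 6.5 + 4 = 14.5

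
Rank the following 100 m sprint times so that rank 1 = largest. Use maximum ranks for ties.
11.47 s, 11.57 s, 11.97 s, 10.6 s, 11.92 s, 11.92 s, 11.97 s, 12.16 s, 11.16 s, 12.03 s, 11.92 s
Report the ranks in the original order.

Sorted (descending): 12.16, 12.03, 11.97, 11.97, 11.92, 11.92, 11.92, 11.57, 11.47, 11.16, 10.6
The 2 values of 11.97 occupy positions 3–4 → each gets rank 4.
The 3 values of 11.92 occupy positions 5–7 → each gets rank 7.

9, 8, 4, 11, 7, 7, 4, 1, 10, 2, 7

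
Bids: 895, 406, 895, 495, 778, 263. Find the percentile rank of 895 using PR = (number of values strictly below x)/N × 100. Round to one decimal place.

N = 6.
Strictly below 895: 4. Equal to 895: 2.
PR = 4/6 × 100 = 66.7

66.7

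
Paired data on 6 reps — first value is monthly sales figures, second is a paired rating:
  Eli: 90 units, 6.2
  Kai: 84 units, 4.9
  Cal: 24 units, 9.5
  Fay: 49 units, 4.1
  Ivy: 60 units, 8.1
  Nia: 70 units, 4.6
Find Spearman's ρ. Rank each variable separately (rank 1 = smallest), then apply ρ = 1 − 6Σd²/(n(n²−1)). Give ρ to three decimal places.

Ranks of variable 1: 6, 5, 1, 2, 3, 4
Ranks of variable 2: 4, 3, 6, 1, 5, 2
d = r₁ − r₂: 2, 2, -5, 1, -2, 2
d²: 4, 4, 25, 1, 4, 4; Σd² = 42
ρ = 1 − 6·42/(6·35) = 1 − 252/210 = -0.200

-0.200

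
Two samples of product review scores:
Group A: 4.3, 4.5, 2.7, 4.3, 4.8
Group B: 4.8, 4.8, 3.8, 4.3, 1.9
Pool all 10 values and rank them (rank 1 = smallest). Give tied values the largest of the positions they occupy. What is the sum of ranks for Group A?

Sorted (ascending): 1.9, 2.7, 3.8, 4.3, 4.3, 4.3, 4.5, 4.8, 4.8, 4.8
The 3 values of 4.3 occupy positions 4–6 → each gets rank 6.
The 3 values of 4.8 occupy positions 8–10 → each gets rank 10.
Group A values → pooled ranks: 4.3→6, 4.5→7, 2.7→2, 4.3→6, 4.8→10
Rank sum = 6 + 7 + 2 + 6 + 10 = 31

31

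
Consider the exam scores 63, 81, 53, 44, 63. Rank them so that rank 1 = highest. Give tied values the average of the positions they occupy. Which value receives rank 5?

Sorted (descending): 81, 63, 63, 53, 44
The 2 values of 63 occupy positions 2–3 → average rank (2+3)/2 = 2.5.
Rank 5 → value 44.

44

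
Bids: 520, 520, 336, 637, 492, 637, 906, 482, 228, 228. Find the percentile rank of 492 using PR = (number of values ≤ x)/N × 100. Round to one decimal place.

N = 10.
Strictly below 492: 4. Equal to 492: 1.
PR = 5/10 × 100 = 50.0

50.0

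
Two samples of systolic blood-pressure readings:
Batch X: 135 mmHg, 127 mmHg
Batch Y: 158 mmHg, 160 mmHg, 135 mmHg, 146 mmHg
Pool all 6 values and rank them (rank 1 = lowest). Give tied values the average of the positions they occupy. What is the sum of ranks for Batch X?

Sorted (ascending): 127, 135, 135, 146, 158, 160
The 2 values of 135 occupy positions 2–3 → average rank (2+3)/2 = 2.5.
Batch X values → pooled ranks: 135→2.5, 127→1
Rank sum = 2.5 + 1 = 3.5

3.5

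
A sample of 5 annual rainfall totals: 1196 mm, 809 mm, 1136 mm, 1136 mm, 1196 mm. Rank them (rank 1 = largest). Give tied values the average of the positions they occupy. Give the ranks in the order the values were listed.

1.5, 5, 3.5, 3.5, 1.5

Sorted (descending): 1196, 1196, 1136, 1136, 809
The 2 values of 1196 occupy positions 1–2 → average rank (1+2)/2 = 1.5.
The 2 values of 1136 occupy positions 3–4 → average rank (3+4)/2 = 3.5.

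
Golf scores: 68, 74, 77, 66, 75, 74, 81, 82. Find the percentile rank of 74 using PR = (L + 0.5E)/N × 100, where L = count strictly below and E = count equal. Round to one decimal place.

N = 8.
Strictly below 74: 2. Equal to 74: 2.
PR = (2 + 0.5·2)/8 × 100 = 37.5

37.5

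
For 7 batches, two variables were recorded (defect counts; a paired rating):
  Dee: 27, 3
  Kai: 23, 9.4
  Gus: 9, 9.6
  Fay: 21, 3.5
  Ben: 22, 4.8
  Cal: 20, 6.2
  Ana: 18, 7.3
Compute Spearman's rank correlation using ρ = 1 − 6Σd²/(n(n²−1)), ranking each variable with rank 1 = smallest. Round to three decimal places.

Ranks of variable 1: 7, 6, 1, 4, 5, 3, 2
Ranks of variable 2: 1, 6, 7, 2, 3, 4, 5
d = r₁ − r₂: 6, 0, -6, 2, 2, -1, -3
d²: 36, 0, 36, 4, 4, 1, 9; Σd² = 90
ρ = 1 − 6·90/(7·48) = 1 − 540/336 = -0.607

-0.607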